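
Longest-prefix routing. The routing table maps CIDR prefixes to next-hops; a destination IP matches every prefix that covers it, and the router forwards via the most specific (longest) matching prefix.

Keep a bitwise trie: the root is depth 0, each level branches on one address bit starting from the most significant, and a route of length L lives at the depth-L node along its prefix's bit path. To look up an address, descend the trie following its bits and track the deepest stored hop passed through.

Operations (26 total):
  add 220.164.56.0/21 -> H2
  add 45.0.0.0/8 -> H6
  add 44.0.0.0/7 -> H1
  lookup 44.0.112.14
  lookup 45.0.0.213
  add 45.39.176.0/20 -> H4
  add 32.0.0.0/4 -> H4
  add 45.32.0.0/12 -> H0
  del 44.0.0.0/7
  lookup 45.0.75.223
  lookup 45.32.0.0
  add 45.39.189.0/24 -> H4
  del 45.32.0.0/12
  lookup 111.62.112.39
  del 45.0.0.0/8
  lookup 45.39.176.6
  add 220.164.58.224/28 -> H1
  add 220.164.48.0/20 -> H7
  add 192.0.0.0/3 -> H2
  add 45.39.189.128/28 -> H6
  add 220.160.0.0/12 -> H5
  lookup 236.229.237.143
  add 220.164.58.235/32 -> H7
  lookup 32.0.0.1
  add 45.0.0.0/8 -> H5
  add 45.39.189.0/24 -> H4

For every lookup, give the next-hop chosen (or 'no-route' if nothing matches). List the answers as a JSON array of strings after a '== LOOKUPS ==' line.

Trace:
  add 220.164.56.0/21 -> H2 at depth 21
  add 45.0.0.0/8 -> H6 at depth 8
  add 44.0.0.0/7 -> H1 at depth 7
  Q 44.0.112.14: descend 0010110 ; hops seen [H1] ; pick H1
  Q 45.0.0.213: descend 00101101 ; hops seen [H1,H6] ; pick H6
  add 45.39.176.0/20 -> H4 at depth 20
  add 32.0.0.0/4 -> H4 at depth 4
  add 45.32.0.0/12 -> H0 at depth 12
  - 44.0.0.0/7 clear@7
  Q 45.0.75.223: descend 0010110100 ; hops seen [H4,H6] ; pick H6
  Q 45.32.0.0: descend 0010110100100 ; hops seen [H4,H6,H0] ; pick H0
  add 45.39.189.0/24 -> H4 at depth 24
  - 45.32.0.0/12 clear@12
  Q 111.62.112.39: descend 0 ; hops seen [∅] ; pick no-route
  - 45.0.0.0/8 clear@8
  Q 45.39.176.6: descend 00101101001001111011 ; hops seen [H4,H4] ; pick H4
  add 220.164.58.224/28 -> H1 at depth 28
  add 220.164.48.0/20 -> H7 at depth 20
  add 192.0.0.0/3 -> H2 at depth 3
  add 45.39.189.128/28 -> H6 at depth 28
  add 220.160.0.0/12 -> H5 at depth 12
  Q 236.229.237.143: descend 11 ; hops seen [∅] ; pick no-route
  add 220.164.58.235/32 -> H7 at depth 32
  Q 32.0.0.1: descend 0010 ; hops seen [H4] ; pick H4
  add 45.0.0.0/8 -> H5 at depth 8
  add 45.39.189.0/24 -> H4 at depth 24

== LOOKUPS ==
["H1","H6","H6","H0","no-route","H4","no-route","H4"]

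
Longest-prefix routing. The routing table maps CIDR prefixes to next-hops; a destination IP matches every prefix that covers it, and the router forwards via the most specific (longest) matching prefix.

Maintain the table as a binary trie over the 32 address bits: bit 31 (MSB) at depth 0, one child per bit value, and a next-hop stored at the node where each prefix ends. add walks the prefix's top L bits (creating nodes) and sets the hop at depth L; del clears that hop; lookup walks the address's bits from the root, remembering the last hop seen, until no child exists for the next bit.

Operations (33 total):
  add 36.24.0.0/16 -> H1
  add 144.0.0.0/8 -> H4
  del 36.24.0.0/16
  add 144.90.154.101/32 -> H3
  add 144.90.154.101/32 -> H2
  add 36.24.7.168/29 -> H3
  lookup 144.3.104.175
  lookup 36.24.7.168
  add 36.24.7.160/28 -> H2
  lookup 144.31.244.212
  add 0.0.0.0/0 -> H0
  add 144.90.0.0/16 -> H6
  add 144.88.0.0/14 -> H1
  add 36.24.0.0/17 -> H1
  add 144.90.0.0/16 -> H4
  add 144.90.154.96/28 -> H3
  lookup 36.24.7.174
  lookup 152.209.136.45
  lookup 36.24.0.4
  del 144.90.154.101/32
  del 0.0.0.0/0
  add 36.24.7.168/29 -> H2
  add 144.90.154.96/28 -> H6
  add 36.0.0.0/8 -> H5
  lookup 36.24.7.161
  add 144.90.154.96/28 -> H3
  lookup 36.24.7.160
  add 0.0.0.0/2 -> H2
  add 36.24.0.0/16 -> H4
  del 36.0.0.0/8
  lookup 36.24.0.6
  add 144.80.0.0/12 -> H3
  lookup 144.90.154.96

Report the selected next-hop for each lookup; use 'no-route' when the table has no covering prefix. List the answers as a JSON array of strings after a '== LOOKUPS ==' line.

Trace:
  add 36.24.0.0/16 -> H1 at depth 16
  add 144.0.0.0/8 -> H4 at depth 8
  - 36.24.0.0/16 clear@16
  add 144.90.154.101/32 -> H3 at depth 32
  add 144.90.154.101/32 -> H2 at depth 32
  add 36.24.7.168/29 -> H3 at depth 29
  Q 144.3.104.175: descend 100100000 ; hops seen [H4] ; pick H4
  Q 36.24.7.168: descend 00100100000110000000011110101 ; hops seen [H3] ; pick H3
  add 36.24.7.160/28 -> H2 at depth 28
  Q 144.31.244.212: descend 100100000 ; hops seen [H4] ; pick H4
  add 0.0.0.0/0 -> H0 at depth 0
  add 144.90.0.0/16 -> H6 at depth 16
  add 144.88.0.0/14 -> H1 at depth 14
  add 36.24.0.0/17 -> H1 at depth 17
  add 144.90.0.0/16 -> H4 at depth 16
  add 144.90.154.96/28 -> H3 at depth 28
  Q 36.24.7.174: descend 00100100000110000000011110101 ; hops seen [H0,H1,H2,H3] ; pick H3
  Q 152.209.136.45: descend 1001 ; hops seen [H0] ; pick H0
  Q 36.24.0.4: descend 001001000001100000000 ; hops seen [H0,H1] ; pick H1
  - 144.90.154.101/32 clear@32
  - 0.0.0.0/0 clear@0
  add 36.24.7.168/29 -> H2 at depth 29
  add 144.90.154.96/28 -> H6 at depth 28
  add 36.0.0.0/8 -> H5 at depth 8
  Q 36.24.7.161: descend 0010010000011000000001111010 ; hops seen [H5,H1,H2] ; pick H2
  add 144.90.154.96/28 -> H3 at depth 28
  Q 36.24.7.160: descend 0010010000011000000001111010 ; hops seen [H5,H1,H2] ; pick H2
  add 0.0.0.0/2 -> H2 at depth 2
  add 36.24.0.0/16 -> H4 at depth 16
  - 36.0.0.0/8 clear@8
  Q 36.24.0.6: descend 001001000001100000000 ; hops seen [H2,H4,H1] ; pick H1
  add 144.80.0.0/12 -> H3 at depth 12
  Q 144.90.154.96: descend 10010000010110101001101001100 ; hops seen [H4,H3,H1,H4,H3] ; pick H3

== LOOKUPS ==
["H4","H3","H4","H3","H0","H1","H2","H2","H1","H3"]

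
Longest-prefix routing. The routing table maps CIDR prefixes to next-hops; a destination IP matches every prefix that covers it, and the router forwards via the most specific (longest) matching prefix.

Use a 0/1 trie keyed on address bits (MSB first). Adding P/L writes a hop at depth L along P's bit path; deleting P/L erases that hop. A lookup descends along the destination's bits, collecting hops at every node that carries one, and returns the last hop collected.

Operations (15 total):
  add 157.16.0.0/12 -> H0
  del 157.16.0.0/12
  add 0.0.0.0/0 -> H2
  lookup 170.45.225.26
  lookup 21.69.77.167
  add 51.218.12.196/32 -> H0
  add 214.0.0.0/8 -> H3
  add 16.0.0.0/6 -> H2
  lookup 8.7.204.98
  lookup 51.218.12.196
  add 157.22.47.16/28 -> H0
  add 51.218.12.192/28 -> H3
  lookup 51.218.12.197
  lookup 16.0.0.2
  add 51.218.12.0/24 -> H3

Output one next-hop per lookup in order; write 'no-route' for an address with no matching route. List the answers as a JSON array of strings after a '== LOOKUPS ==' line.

Trace:
  + 157.16.0.0/12 (H0) depth=12
  del 157.16.0.0/12 (clear depth 12)
  + 0.0.0.0/0 (H2) depth=0
  Q 170.45.225.26: descend 10 ; hops seen [H2] ; pick H2
  Q 21.69.77.167: descend ε ; hops seen [H2] ; pick H2
  + 51.218.12.196/32 (H0) depth=32
  + 214.0.0.0/8 (H3) depth=8
  + 16.0.0.0/6 (H2) depth=6
  Q 8.7.204.98: descend 000 ; hops seen [H2] ; pick H2
  Q 51.218.12.196: descend 00110011110110100000110011000100 ; hops seen [H2,H0] ; pick H0
  + 157.22.47.16/28 (H0) depth=28
  + 51.218.12.192/28 (H3) depth=28
  Q 51.218.12.197: descend 0011001111011010000011001100010 ; hops seen [H2,H3] ; pick H3
  Q 16.0.0.2: descend 000100 ; hops seen [H2,H2] ; pick H2
  + 51.218.12.0/24 (H3) depth=24

== LOOKUPS ==
["H2","H2","H2","H0","H3","H2"]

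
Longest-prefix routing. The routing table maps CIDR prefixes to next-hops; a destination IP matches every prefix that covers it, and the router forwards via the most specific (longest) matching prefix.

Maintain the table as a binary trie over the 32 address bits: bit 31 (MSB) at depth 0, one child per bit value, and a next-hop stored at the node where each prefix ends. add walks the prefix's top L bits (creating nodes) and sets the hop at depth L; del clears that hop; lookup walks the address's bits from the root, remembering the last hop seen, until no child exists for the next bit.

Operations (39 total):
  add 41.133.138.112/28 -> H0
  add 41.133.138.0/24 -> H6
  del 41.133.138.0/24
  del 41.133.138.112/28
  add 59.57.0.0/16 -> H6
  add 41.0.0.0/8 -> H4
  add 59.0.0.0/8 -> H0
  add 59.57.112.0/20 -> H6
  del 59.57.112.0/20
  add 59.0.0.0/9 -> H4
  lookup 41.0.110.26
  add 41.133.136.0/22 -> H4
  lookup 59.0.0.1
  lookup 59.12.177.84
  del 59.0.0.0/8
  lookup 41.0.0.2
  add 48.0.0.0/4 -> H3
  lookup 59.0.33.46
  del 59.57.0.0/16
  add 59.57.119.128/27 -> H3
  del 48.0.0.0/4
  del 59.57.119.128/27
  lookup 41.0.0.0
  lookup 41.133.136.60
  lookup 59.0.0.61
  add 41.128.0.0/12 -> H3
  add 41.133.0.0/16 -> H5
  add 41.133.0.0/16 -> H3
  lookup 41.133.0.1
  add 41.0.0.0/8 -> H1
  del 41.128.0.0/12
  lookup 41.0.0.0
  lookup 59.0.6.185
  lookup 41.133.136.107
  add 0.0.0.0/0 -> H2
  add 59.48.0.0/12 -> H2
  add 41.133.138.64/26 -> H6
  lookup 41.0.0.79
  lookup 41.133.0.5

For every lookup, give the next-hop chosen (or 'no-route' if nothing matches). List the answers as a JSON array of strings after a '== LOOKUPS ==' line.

Process each operation:
  + 41.133.138.112/28 (H0) depth=28
  + 41.133.138.0/24 (H6) depth=24
  del 41.133.138.0/24 (clear depth 24)
  del 41.133.138.112/28 (clear depth 28)
  + 59.57.0.0/16 (H6) depth=16
  + 41.0.0.0/8 (H4) depth=8
  + 59.0.0.0/8 (H0) depth=8
  + 59.57.112.0/20 (H6) depth=20
  del 59.57.112.0/20 (clear depth 20)
  + 59.0.0.0/9 (H4) depth=9
  ? 41.0.110.26  path d0:-→d1:-→d2:-→d3:-→d4:-→d5:-→d6:-→d7:-→d8:H4  best=H4
  + 41.133.136.0/22 (H4) depth=22
  ? 59.0.0.1  path d0:-→d1:-→d2:-→d3:-→d4:-→d5:-→d6:-→d7:-→d8:H0→d9:H4→d10:-  best=H4
  ? 59.12.177.84  path d0:-→d1:-→d2:-→d3:-→d4:-→d5:-→d6:-→d7:-→d8:H0→d9:H4→d10:-  best=H4
  del 59.0.0.0/8 (clear depth 8)
  ? 41.0.0.2  path d0:-→d1:-→d2:-→d3:-→d4:-→d5:-→d6:-→d7:-→d8:H4  best=H4
  + 48.0.0.0/4 (H3) depth=4
  ? 59.0.33.46  path d0:-→d1:-→d2:-→d3:-→d4:H3→d5:-→d6:-→d7:-→d8:-→d9:H4→d10:-  best=H4
  del 59.57.0.0/16 (clear depth 16)
  + 59.57.119.128/27 (H3) depth=27
  del 48.0.0.0/4 (clear depth 4)
  del 59.57.119.128/27 (clear depth 27)
  ? 41.0.0.0  path d0:-→d1:-→d2:-→d3:-→d4:-→d5:-→d6:-→d7:-→d8:H4  best=H4
  ? 41.133.136.60  path d0:-→d1:-→d2:-→d3:-→d4:-→d5:-→d6:-→d7:-→d8:H4→d9:-→d10:-→d11:-→d12:-→d13:-→d14:-→d15:-→d16:-→d17:-→d18:-→d19:-→d20:-→d21:-→d22:H4  best=H4
  ? 59.0.0.61  path d0:-→d1:-→d2:-→d3:-→d4:-→d5:-→d6:-→d7:-→d8:-→d9:H4→d10:-  best=H4
  + 41.128.0.0/12 (H3) depth=12
  + 41.133.0.0/16 (H5) depth=16
  + 41.133.0.0/16 (H3) depth=16
  ? 41.133.0.1  path d0:-→d1:-→d2:-→d3:-→d4:-→d5:-→d6:-→d7:-→d8:H4→d9:-→d10:-→d11:-→d12:H3→d13:-→d14:-→d15:-→d16:H3  best=H3
  + 41.0.0.0/8 (H1) depth=8
  del 41.128.0.0/12 (clear depth 12)
  ? 41.0.0.0  path d0:-→d1:-→d2:-→d3:-→d4:-→d5:-→d6:-→d7:-→d8:H1  best=H1
  ? 59.0.6.185  path d0:-→d1:-→d2:-→d3:-→d4:-→d5:-→d6:-→d7:-→d8:-→d9:H4→d10:-  best=H4
  ? 41.133.136.107  path d0:-→d1:-→d2:-→d3:-→d4:-→d5:-→d6:-→d7:-→d8:H1→d9:-→d10:-→d11:-→d12:-→d13:-→d14:-→d15:-→d16:H3→d17:-→d18:-→d19:-→d20:-→d21:-→d22:H4  best=H4
  + 0.0.0.0/0 (H2) depth=0
  + 59.48.0.0/12 (H2) depth=12
  + 41.133.138.64/26 (H6) depth=26
  ? 41.0.0.79  path d0:H2→d1:-→d2:-→d3:-→d4:-→d5:-→d6:-→d7:-→d8:H1  best=H1
  ? 41.133.0.5  path d0:H2→d1:-→d2:-→d3:-→d4:-→d5:-→d6:-→d7:-→d8:H1→d9:-→d10:-→d11:-→d12:-→d13:-→d14:-→d15:-→d16:H3  best=H3

== LOOKUPS ==
["H4","H4","H4","H4","H4","H4","H4","H4","H3","H1","H4","H4","H1","H3"]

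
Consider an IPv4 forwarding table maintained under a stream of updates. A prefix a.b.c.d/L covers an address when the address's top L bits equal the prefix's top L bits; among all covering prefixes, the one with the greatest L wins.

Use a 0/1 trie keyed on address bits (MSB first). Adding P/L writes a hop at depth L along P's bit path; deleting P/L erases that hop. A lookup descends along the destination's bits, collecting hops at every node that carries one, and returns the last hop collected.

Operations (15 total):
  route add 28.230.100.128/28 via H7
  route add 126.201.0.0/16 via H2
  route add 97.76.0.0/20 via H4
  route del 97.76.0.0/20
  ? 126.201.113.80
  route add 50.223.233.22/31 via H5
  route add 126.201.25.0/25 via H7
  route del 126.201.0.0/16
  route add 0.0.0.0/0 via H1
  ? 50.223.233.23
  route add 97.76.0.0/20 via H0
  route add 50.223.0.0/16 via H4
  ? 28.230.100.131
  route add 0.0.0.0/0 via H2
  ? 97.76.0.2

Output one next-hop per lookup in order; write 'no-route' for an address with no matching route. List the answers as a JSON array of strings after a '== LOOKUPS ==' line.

Apply in order:
  + 28.230.100.128/28 (H7) depth=28
  + 126.201.0.0/16 (H2) depth=16
  + 97.76.0.0/20 (H4) depth=20
  - 97.76.0.0/20 clear@20
  Q 126.201.113.80: descend 0111111011001001 ; hops seen [H2] ; pick H2
  + 50.223.233.22/31 (H5) depth=31
  + 126.201.25.0/25 (H7) depth=25
  - 126.201.0.0/16 clear@16
  + 0.0.0.0/0 (H1) depth=0
  Q 50.223.233.23: descend 0011001011011111111010010001011 ; hops seen [H1,H5] ; pick H5
  + 97.76.0.0/20 (H0) depth=20
  + 50.223.0.0/16 (H4) depth=16
  Q 28.230.100.131: descend 0001110011100110011001001000 ; hops seen [H1,H7] ; pick H7
  + 0.0.0.0/0 (H2) depth=0
  Q 97.76.0.2: descend 01100001010011000000 ; hops seen [H2,H0] ; pick H0

== LOOKUPS ==
["H2","H5","H7","H0"]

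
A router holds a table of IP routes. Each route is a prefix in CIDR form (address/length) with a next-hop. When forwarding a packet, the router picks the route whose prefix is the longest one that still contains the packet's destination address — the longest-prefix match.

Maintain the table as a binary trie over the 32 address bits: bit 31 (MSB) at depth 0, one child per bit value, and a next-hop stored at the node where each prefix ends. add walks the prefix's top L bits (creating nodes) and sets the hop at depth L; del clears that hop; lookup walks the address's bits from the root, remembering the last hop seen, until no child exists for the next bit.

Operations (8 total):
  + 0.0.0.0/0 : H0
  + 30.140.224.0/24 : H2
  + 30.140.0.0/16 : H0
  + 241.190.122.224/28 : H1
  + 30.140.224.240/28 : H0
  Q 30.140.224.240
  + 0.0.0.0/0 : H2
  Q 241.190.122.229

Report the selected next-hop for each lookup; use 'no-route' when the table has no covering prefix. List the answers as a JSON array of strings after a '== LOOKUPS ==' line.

Trace:
  add 0.0.0.0/0 -> H0 at depth 0
  add 30.140.224.0/24 -> H2 at depth 24
  add 30.140.0.0/16 -> H0 at depth 16
  add 241.190.122.224/28 -> H1 at depth 28
  add 30.140.224.240/28 -> H0 at depth 28
  ? 30.140.224.240  path d0:H0→d1:-→d2:-→d3:-→d4:-→d5:-→d6:-→d7:-→d8:-→d9:-→d10:-→d11:-→d12:-→d13:-→d14:-→d15:-→d16:H0→d17:-→d18:-→d19:-→d20:-→d21:-→d22:-→d23:-→d24:H2→d25:-→d26:-→d27:-→d28:H0  best=H0
  add 0.0.0.0/0 -> H2 at depth 0
  ? 241.190.122.229  path d0:H2→d1:-→d2:-→d3:-→d4:-→d5:-→d6:-→d7:-→d8:-→d9:-→d10:-→d11:-→d12:-→d13:-→d14:-→d15:-→d16:-→d17:-→d18:-→d19:-→d20:-→d21:-→d22:-→d23:-→d24:-→d25:-→d26:-→d27:-→d28:H1  best=H1

== LOOKUPS ==
["H0","H1"]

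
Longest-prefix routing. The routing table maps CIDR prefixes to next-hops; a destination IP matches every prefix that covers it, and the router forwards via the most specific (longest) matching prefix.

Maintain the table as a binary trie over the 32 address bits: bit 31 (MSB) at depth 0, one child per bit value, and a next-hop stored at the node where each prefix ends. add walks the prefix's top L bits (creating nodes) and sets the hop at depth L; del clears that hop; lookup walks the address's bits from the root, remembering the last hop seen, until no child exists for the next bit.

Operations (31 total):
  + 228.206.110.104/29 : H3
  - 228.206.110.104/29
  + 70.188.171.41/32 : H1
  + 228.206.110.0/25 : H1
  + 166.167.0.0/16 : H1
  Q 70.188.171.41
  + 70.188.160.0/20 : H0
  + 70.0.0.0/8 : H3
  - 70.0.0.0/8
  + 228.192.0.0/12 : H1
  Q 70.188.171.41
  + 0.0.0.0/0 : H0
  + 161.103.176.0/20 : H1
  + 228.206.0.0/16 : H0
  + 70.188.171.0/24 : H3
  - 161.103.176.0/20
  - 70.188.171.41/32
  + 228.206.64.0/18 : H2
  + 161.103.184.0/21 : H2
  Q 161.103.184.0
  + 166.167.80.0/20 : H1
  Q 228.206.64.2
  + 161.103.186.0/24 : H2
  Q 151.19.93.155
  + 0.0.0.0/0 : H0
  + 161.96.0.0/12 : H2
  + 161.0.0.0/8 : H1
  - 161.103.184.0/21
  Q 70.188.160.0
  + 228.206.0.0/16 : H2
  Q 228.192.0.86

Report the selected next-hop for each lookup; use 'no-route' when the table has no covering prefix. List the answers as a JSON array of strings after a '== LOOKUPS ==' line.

Trace:
  + 228.206.110.104/29 (H3) depth=29
  - 228.206.110.104/29 clear@29
  + 70.188.171.41/32 (H1) depth=32
  + 228.206.110.0/25 (H1) depth=25
  + 166.167.0.0/16 (H1) depth=16
  ? 70.188.171.41  path d0:-→d1:-→d2:-→d3:-→d4:-→d5:-→d6:-→d7:-→d8:-→d9:-→d10:-→d11:-→d12:-→d13:-→d14:-→d15:-→d16:-→d17:-→d18:-→d19:-→d20:-→d21:-→d22:-→d23:-→d24:-→d25:-→d26:-→d27:-→d28:-→d29:-→d30:-→d31:-→d32:H1  best=H1
  + 70.188.160.0/20 (H0) depth=20
  + 70.0.0.0/8 (H3) depth=8
  - 70.0.0.0/8 clear@8
  + 228.192.0.0/12 (H1) depth=12
  ? 70.188.171.41  path d0:-→d1:-→d2:-→d3:-→d4:-→d5:-→d6:-→d7:-→d8:-→d9:-→d10:-→d11:-→d12:-→d13:-→d14:-→d15:-→d16:-→d17:-→d18:-→d19:-→d20:H0→d21:-→d22:-→d23:-→d24:-→d25:-→d26:-→d27:-→d28:-→d29:-→d30:-→d31:-→d32:H1  best=H1
  + 0.0.0.0/0 (H0) depth=0
  + 161.103.176.0/20 (H1) depth=20
  + 228.206.0.0/16 (H0) depth=16
  + 70.188.171.0/24 (H3) depth=24
  - 161.103.176.0/20 clear@20
  - 70.188.171.41/32 clear@32
  + 228.206.64.0/18 (H2) depth=18
  + 161.103.184.0/21 (H2) depth=21
  ? 161.103.184.0  path d0:H0→d1:-→d2:-→d3:-→d4:-→d5:-→d6:-→d7:-→d8:-→d9:-→d10:-→d11:-→d12:-→d13:-→d14:-→d15:-→d16:-→d17:-→d18:-→d19:-→d20:-→d21:H2  best=H2
  + 166.167.80.0/20 (H1) depth=20
  ? 228.206.64.2  path d0:H0→d1:-→d2:-→d3:-→d4:-→d5:-→d6:-→d7:-→d8:-→d9:-→d10:-→d11:-→d12:H1→d13:-→d14:-→d15:-→d16:H0→d17:-→d18:H2  best=H2
  + 161.103.186.0/24 (H2) depth=24
  ? 151.19.93.155  path d0:H0→d1:-→d2:-  best=H0
  + 0.0.0.0/0 (H0) depth=0
  + 161.96.0.0/12 (H2) depth=12
  + 161.0.0.0/8 (H1) depth=8
  - 161.103.184.0/21 clear@21
  ? 70.188.160.0  path d0:H0→d1:-→d2:-→d3:-→d4:-→d5:-→d6:-→d7:-→d8:-→d9:-→d10:-→d11:-→d12:-→d13:-→d14:-→d15:-→d16:-→d17:-→d18:-→d19:-→d20:H0  best=H0
  + 228.206.0.0/16 (H2) depth=16
  ? 228.192.0.86  path d0:H0→d1:-→d2:-→d3:-→d4:-→d5:-→d6:-→d7:-→d8:-→d9:-→d10:-→d11:-→d12:H1  best=H1

== LOOKUPS ==
["H1","H1","H2","H2","H0","H0","H1"]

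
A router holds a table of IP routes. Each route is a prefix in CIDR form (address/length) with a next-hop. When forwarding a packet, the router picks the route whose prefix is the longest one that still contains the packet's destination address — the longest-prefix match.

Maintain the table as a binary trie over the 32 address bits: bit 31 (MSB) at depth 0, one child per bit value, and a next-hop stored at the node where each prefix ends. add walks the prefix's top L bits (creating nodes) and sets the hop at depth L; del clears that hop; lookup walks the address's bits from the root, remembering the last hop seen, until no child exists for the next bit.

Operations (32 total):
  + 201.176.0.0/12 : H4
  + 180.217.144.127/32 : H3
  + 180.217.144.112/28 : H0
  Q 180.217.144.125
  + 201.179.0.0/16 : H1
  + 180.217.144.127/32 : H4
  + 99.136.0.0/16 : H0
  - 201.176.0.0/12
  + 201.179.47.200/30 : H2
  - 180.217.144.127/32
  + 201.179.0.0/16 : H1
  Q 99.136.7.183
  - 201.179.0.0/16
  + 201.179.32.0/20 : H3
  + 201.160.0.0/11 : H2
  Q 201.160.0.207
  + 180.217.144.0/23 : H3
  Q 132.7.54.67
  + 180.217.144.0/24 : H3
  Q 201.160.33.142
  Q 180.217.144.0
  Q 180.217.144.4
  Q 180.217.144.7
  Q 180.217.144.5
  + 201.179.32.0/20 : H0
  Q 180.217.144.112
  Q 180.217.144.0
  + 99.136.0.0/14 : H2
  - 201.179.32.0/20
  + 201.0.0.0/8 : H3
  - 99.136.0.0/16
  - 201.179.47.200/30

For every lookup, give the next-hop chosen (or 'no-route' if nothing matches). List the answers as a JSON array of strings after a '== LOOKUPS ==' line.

Trace:
  add 201.176.0.0/12 -> H4 at depth 12
  add 180.217.144.127/32 -> H3 at depth 32
  add 180.217.144.112/28 -> H0 at depth 28
  ? 180.217.144.125  path d0:-→d1:-→d2:-→d3:-→d4:-→d5:-→d6:-→d7:-→d8:-→d9:-→d10:-→d11:-→d12:-→d13:-→d14:-→d15:-→d16:-→d17:-→d18:-→d19:-→d20:-→d21:-→d22:-→d23:-→d24:-→d25:-→d26:-→d27:-→d28:H0→d29:-→d30:-  best=H0
  add 201.179.0.0/16 -> H1 at depth 16
  add 180.217.144.127/32 -> H4 at depth 32
  add 99.136.0.0/16 -> H0 at depth 16
  del 201.176.0.0/12 (clear depth 12)
  add 201.179.47.200/30 -> H2 at depth 30
  del 180.217.144.127/32 (clear depth 32)
  add 201.179.0.0/16 -> H1 at depth 16
  ? 99.136.7.183  path d0:-→d1:-→d2:-→d3:-→d4:-→d5:-→d6:-→d7:-→d8:-→d9:-→d10:-→d11:-→d12:-→d13:-→d14:-→d15:-→d16:H0  best=H0
  del 201.179.0.0/16 (clear depth 16)
  add 201.179.32.0/20 -> H3 at depth 20
  add 201.160.0.0/11 -> H2 at depth 11
  ? 201.160.0.207  path d0:-→d1:-→d2:-→d3:-→d4:-→d5:-→d6:-→d7:-→d8:-→d9:-→d10:-→d11:H2  best=H2
  add 180.217.144.0/23 -> H3 at depth 23
  ? 132.7.54.67  path d0:-→d1:-→d2:-  best=no-route
  add 180.217.144.0/24 -> H3 at depth 24
  ? 201.160.33.142  path d0:-→d1:-→d2:-→d3:-→d4:-→d5:-→d6:-→d7:-→d8:-→d9:-→d10:-→d11:H2  best=H2
  ? 180.217.144.0  path d0:-→d1:-→d2:-→d3:-→d4:-→d5:-→d6:-→d7:-→d8:-→d9:-→d10:-→d11:-→d12:-→d13:-→d14:-→d15:-→d16:-→d17:-→d18:-→d19:-→d20:-→d21:-→d22:-→d23:H3→d24:H3→d25:-  best=H3
  ? 180.217.144.4  path d0:-→d1:-→d2:-→d3:-→d4:-→d5:-→d6:-→d7:-→d8:-→d9:-→d10:-→d11:-→d12:-→d13:-→d14:-→d15:-→d16:-→d17:-→d18:-→d19:-→d20:-→d21:-→d22:-→d23:H3→d24:H3→d25:-  best=H3
  ? 180.217.144.7  path d0:-→d1:-→d2:-→d3:-→d4:-→d5:-→d6:-→d7:-→d8:-→d9:-→d10:-→d11:-→d12:-→d13:-→d14:-→d15:-→d16:-→d17:-→d18:-→d19:-→d20:-→d21:-→d22:-→d23:H3→d24:H3→d25:-  best=H3
  ? 180.217.144.5  path d0:-→d1:-→d2:-→d3:-→d4:-→d5:-→d6:-→d7:-→d8:-→d9:-→d10:-→d11:-→d12:-→d13:-→d14:-→d15:-→d16:-→d17:-→d18:-→d19:-→d20:-→d21:-→d22:-→d23:H3→d24:H3→d25:-  best=H3
  add 201.179.32.0/20 -> H0 at depth 20
  ? 180.217.144.112  path d0:-→d1:-→d2:-→d3:-→d4:-→d5:-→d6:-→d7:-→d8:-→d9:-→d10:-→d11:-→d12:-→d13:-→d14:-→d15:-→d16:-→d17:-→d18:-→d19:-→d20:-→d21:-→d22:-→d23:H3→d24:H3→d25:-→d26:-→d27:-→d28:H0  best=H0
  ? 180.217.144.0  path d0:-→d1:-→d2:-→d3:-→d4:-→d5:-→d6:-→d7:-→d8:-→d9:-→d10:-→d11:-→d12:-→d13:-→d14:-→d15:-→d16:-→d17:-→d18:-→d19:-→d20:-→d21:-→d22:-→d23:H3→d24:H3→d25:-  best=H3
  add 99.136.0.0/14 -> H2 at depth 14
  del 201.179.32.0/20 (clear depth 20)
  add 201.0.0.0/8 -> H3 at depth 8
  del 99.136.0.0/16 (clear depth 16)
  del 201.179.47.200/30 (clear depth 30)

== LOOKUPS ==
["H0","H0","H2","no-route","H2","H3","H3","H3","H3","H0","H3"]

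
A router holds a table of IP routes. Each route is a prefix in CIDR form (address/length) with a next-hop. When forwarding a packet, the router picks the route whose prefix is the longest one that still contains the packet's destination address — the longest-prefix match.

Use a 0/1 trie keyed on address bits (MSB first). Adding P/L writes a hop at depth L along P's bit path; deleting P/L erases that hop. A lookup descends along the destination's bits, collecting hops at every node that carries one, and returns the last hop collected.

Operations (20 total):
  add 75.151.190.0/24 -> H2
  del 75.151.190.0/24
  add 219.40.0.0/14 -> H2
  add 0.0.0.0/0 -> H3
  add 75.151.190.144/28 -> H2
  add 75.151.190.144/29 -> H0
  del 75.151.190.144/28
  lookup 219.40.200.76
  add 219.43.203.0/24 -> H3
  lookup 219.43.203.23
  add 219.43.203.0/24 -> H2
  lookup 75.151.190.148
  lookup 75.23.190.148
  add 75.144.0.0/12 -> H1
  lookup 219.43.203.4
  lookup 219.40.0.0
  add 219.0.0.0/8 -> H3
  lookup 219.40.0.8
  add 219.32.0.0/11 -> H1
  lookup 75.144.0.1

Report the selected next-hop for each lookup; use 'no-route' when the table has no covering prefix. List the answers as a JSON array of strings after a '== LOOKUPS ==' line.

Trace:
  add 75.151.190.0/24 -> H2 at depth 24
  del 75.151.190.0/24 (clear depth 24)
  add 219.40.0.0/14 -> H2 at depth 14
  add 0.0.0.0/0 -> H3 at depth 0
  add 75.151.190.144/28 -> H2 at depth 28
  add 75.151.190.144/29 -> H0 at depth 29
  del 75.151.190.144/28 (clear depth 28)
  lookup 219.40.200.76: bits 11011011001010 walk d0:H3→d1:-→d2:-→d3:-→d4:-→d5:-→d6:-→d7:-→d8:-→d9:-→d10:-→d11:-→d12:-→d13:-→d14:H2 -> H2
  add 219.43.203.0/24 -> H3 at depth 24
  lookup 219.43.203.23: bits 110110110010101111001011 walk d0:H3→d1:-→d2:-→d3:-→d4:-→d5:-→d6:-→d7:-→d8:-→d9:-→d10:-→d11:-→d12:-→d13:-→d14:H2→d15:-→d16:-→d17:-→d18:-→d19:-→d20:-→d21:-→d22:-→d23:-→d24:H3 -> H3
  add 219.43.203.0/24 -> H2 at depth 24
  lookup 75.151.190.148: bits 01001011100101111011111010010 walk d0:H3→d1:-→d2:-→d3:-→d4:-→d5:-→d6:-→d7:-→d8:-→d9:-→d10:-→d11:-→d12:-→d13:-→d14:-→d15:-→d16:-→d17:-→d18:-→d19:-→d20:-→d21:-→d22:-→d23:-→d24:-→d25:-→d26:-→d27:-→d28:-→d29:H0 -> H0
  lookup 75.23.190.148: bits 01001011 walk d0:H3→d1:-→d2:-→d3:-→d4:-→d5:-→d6:-→d7:-→d8:- -> H3
  add 75.144.0.0/12 -> H1 at depth 12
  lookup 219.43.203.4: bits 110110110010101111001011 walk d0:H3→d1:-→d2:-→d3:-→d4:-→d5:-→d6:-→d7:-→d8:-→d9:-→d10:-→d11:-→d12:-→d13:-→d14:H2→d15:-→d16:-→d17:-→d18:-→d19:-→d20:-→d21:-→d22:-→d23:-→d24:H2 -> H2
  lookup 219.40.0.0: bits 11011011001010 walk d0:H3→d1:-→d2:-→d3:-→d4:-→d5:-→d6:-→d7:-→d8:-→d9:-→d10:-→d11:-→d12:-→d13:-→d14:H2 -> H2
  add 219.0.0.0/8 -> H3 at depth 8
  lookup 219.40.0.8: bits 11011011001010 walk d0:H3→d1:-→d2:-→d3:-→d4:-→d5:-→d6:-→d7:-→d8:H3→d9:-→d10:-→d11:-→d12:-→d13:-→d14:H2 -> H2
  add 219.32.0.0/11 -> H1 at depth 11
  lookup 75.144.0.1: bits 0100101110010 walk d0:H3→d1:-→d2:-→d3:-→d4:-→d5:-→d6:-→d7:-→d8:-→d9:-→d10:-→d11:-→d12:H1→d13:- -> H1

== LOOKUPS ==
["H2","H3","H0","H3","H2","H2","H2","H1"]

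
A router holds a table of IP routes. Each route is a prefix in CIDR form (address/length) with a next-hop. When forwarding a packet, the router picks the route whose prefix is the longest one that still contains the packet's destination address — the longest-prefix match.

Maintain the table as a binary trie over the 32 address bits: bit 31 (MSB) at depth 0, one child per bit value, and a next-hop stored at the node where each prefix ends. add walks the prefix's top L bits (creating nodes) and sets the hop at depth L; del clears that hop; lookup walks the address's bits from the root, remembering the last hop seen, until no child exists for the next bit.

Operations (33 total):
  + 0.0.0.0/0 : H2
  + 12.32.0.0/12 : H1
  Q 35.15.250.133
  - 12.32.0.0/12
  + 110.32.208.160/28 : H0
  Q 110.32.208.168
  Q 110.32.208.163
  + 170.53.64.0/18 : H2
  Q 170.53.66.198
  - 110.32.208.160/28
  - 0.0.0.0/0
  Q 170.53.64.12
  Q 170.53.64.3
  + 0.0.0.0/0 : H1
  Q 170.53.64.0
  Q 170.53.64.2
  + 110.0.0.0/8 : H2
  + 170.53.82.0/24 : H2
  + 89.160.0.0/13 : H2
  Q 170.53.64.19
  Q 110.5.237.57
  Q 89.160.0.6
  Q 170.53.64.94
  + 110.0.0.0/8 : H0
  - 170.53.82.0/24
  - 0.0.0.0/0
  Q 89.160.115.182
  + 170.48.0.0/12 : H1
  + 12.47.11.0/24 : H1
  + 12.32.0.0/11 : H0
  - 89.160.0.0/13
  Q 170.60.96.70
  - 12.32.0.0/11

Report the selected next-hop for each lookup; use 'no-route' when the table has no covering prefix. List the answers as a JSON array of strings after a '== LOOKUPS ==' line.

Apply in order:
  add 0.0.0.0/0 -> H2 at depth 0
  add 12.32.0.0/12 -> H1 at depth 12
  Q 35.15.250.133: descend 00 ; hops seen [H2] ; pick H2
  del 12.32.0.0/12 (clear depth 12)
  add 110.32.208.160/28 -> H0 at depth 28
  Q 110.32.208.168: descend 0110111000100000110100001010 ; hops seen [H2,H0] ; pick H0
  Q 110.32.208.163: descend 0110111000100000110100001010 ; hops seen [H2,H0] ; pick H0
  add 170.53.64.0/18 -> H2 at depth 18
  Q 170.53.66.198: descend 101010100011010101 ; hops seen [H2,H2] ; pick H2
  del 110.32.208.160/28 (clear depth 28)
  del 0.0.0.0/0 (clear depth 0)
  Q 170.53.64.12: descend 101010100011010101 ; hops seen [H2] ; pick H2
  Q 170.53.64.3: descend 101010100011010101 ; hops seen [H2] ; pick H2
  add 0.0.0.0/0 -> H1 at depth 0
  Q 170.53.64.0: descend 101010100011010101 ; hops seen [H1,H2] ; pick H2
  Q 170.53.64.2: descend 101010100011010101 ; hops seen [H1,H2] ; pick H2
  add 110.0.0.0/8 -> H2 at depth 8
  add 170.53.82.0/24 -> H2 at depth 24
  add 89.160.0.0/13 -> H2 at depth 13
  Q 170.53.64.19: descend 1010101000110101010 ; hops seen [H1,H2] ; pick H2
  Q 110.5.237.57: descend 0110111000 ; hops seen [H1,H2] ; pick H2
  Q 89.160.0.6: descend 0101100110100 ; hops seen [H1,H2] ; pick H2
  Q 170.53.64.94: descend 1010101000110101010 ; hops seen [H1,H2] ; pick H2
  add 110.0.0.0/8 -> H0 at depth 8
  del 170.53.82.0/24 (clear depth 24)
  del 0.0.0.0/0 (clear depth 0)
  Q 89.160.115.182: descend 0101100110100 ; hops seen [H2] ; pick H2
  add 170.48.0.0/12 -> H1 at depth 12
  add 12.47.11.0/24 -> H1 at depth 24
  add 12.32.0.0/11 -> H0 at depth 11
  del 89.160.0.0/13 (clear depth 13)
  Q 170.60.96.70: descend 101010100011 ; hops seen [H1] ; pick H1
  del 12.32.0.0/11 (clear depth 11)

== LOOKUPS ==
["H2","H0","H0","H2","H2","H2","H2","H2","H2","H2","H2","H2","H2","H1"]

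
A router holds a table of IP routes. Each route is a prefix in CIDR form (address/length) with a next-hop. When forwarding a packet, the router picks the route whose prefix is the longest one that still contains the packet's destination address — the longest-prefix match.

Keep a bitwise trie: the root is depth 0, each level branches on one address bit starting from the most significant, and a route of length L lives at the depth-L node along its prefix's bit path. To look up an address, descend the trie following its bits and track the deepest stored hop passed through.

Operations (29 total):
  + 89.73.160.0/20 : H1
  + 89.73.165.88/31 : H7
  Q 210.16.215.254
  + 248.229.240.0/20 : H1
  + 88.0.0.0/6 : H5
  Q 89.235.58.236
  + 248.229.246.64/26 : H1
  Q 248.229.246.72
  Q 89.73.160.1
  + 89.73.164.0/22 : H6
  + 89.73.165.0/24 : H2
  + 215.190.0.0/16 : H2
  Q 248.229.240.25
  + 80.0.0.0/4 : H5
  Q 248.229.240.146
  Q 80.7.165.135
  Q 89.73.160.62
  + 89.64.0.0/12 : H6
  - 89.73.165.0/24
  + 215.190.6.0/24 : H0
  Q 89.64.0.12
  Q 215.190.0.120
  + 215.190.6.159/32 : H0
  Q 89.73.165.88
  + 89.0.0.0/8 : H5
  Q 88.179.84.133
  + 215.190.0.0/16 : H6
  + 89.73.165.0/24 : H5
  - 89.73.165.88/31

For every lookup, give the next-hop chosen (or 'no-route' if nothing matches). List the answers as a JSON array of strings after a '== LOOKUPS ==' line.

Trace:
  add 89.73.160.0/20 -> H1 at depth 20
  add 89.73.165.88/31 -> H7 at depth 31
  Q 210.16.215.254: descend ε ; hops seen [∅] ; pick no-route
  add 248.229.240.0/20 -> H1 at depth 20
  add 88.0.0.0/6 -> H5 at depth 6
  Q 89.235.58.236: descend 01011001 ; hops seen [H5] ; pick H5
  add 248.229.246.64/26 -> H1 at depth 26
  Q 248.229.246.72: descend 11111000111001011111011001 ; hops seen [H1,H1] ; pick H1
  Q 89.73.160.1: descend 010110010100100110100 ; hops seen [H5,H1] ; pick H1
  add 89.73.164.0/22 -> H6 at depth 22
  add 89.73.165.0/24 -> H2 at depth 24
  add 215.190.0.0/16 -> H2 at depth 16
  Q 248.229.240.25: descend 111110001110010111110 ; hops seen [H1] ; pick H1
  add 80.0.0.0/4 -> H5 at depth 4
  Q 248.229.240.146: descend 111110001110010111110 ; hops seen [H1] ; pick H1
  Q 80.7.165.135: descend 0101 ; hops seen [H5] ; pick H5
  Q 89.73.160.62: descend 010110010100100110100 ; hops seen [H5,H5,H1] ; pick H1
  add 89.64.0.0/12 -> H6 at depth 12
  del 89.73.165.0/24 (clear depth 24)
  add 215.190.6.0/24 -> H0 at depth 24
  Q 89.64.0.12: descend 010110010100 ; hops seen [H5,H5,H6] ; pick H6
  Q 215.190.0.120: descend 110101111011111000000 ; hops seen [H2] ; pick H2
  add 215.190.6.159/32 -> H0 at depth 32
  Q 89.73.165.88: descend 0101100101001001101001010101100 ; hops seen [H5,H5,H6,H1,H6,H7] ; pick H7
  add 89.0.0.0/8 -> H5 at depth 8
  Q 88.179.84.133: descend 0101100 ; hops seen [H5,H5] ; pick H5
  add 215.190.0.0/16 -> H6 at depth 16
  add 89.73.165.0/24 -> H5 at depth 24
  del 89.73.165.88/31 (clear depth 31)

== LOOKUPS ==
["no-route","H5","H1","H1","H1","H1","H5","H1","H6","H2","H7","H5"]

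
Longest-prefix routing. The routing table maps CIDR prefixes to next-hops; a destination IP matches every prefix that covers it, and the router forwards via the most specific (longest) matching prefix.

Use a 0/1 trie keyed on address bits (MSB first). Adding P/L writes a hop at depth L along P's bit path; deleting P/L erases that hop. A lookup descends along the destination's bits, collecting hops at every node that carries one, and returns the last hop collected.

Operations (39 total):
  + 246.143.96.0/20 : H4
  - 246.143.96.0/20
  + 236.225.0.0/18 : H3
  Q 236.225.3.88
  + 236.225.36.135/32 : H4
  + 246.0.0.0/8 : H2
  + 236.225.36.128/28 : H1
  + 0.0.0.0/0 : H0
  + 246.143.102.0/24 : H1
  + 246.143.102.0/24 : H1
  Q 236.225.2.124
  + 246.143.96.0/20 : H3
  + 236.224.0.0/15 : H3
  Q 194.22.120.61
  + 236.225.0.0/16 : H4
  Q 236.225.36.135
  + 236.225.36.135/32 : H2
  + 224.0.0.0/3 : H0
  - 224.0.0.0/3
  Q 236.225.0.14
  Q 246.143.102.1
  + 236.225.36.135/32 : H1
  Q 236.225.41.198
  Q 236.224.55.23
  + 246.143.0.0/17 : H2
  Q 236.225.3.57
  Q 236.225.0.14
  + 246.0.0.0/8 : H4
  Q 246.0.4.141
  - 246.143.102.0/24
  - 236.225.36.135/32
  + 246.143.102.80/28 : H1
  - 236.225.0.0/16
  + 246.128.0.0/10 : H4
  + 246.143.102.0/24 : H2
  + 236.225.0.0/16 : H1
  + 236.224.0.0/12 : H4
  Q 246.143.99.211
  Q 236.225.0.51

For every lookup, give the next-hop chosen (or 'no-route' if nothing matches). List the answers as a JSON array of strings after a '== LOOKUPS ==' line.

Apply in order:
  add 246.143.96.0/20 -> H4 at depth 20
  del 246.143.96.0/20 (clear depth 20)
  add 236.225.0.0/18 -> H3 at depth 18
  Q 236.225.3.88: descend 111011001110000100 ; hops seen [H3] ; pick H3
  add 236.225.36.135/32 -> H4 at depth 32
  add 246.0.0.0/8 -> H2 at depth 8
  add 236.225.36.128/28 -> H1 at depth 28
  add 0.0.0.0/0 -> H0 at depth 0
  add 246.143.102.0/24 -> H1 at depth 24
  add 246.143.102.0/24 -> H1 at depth 24
  Q 236.225.2.124: descend 111011001110000100 ; hops seen [H0,H3] ; pick H3
  add 246.143.96.0/20 -> H3 at depth 20
  add 236.224.0.0/15 -> H3 at depth 15
  Q 194.22.120.61: descend 11 ; hops seen [H0] ; pick H0
  add 236.225.0.0/16 -> H4 at depth 16
  Q 236.225.36.135: descend 11101100111000010010010010000111 ; hops seen [H0,H3,H4,H3,H1,H4] ; pick H4
  add 236.225.36.135/32 -> H2 at depth 32
  add 224.0.0.0/3 -> H0 at depth 3
  del 224.0.0.0/3 (clear depth 3)
  Q 236.225.0.14: descend 111011001110000100 ; hops seen [H0,H3,H4,H3] ; pick H3
  Q 246.143.102.1: descend 111101101000111101100110 ; hops seen [H0,H2,H3,H1] ; pick H1
  add 236.225.36.135/32 -> H1 at depth 32
  Q 236.225.41.198: descend 11101100111000010010 ; hops seen [H0,H3,H4,H3] ; pick H3
  Q 236.224.55.23: descend 111011001110000 ; hops seen [H0,H3] ; pick H3
  add 246.143.0.0/17 -> H2 at depth 17
  Q 236.225.3.57: descend 111011001110000100 ; hops seen [H0,H3,H4,H3] ; pick H3
  Q 236.225.0.14: descend 111011001110000100 ; hops seen [H0,H3,H4,H3] ; pick H3
  add 246.0.0.0/8 -> H4 at depth 8
  Q 246.0.4.141: descend 11110110 ; hops seen [H0,H4] ; pick H4
  del 246.143.102.0/24 (clear depth 24)
  del 236.225.36.135/32 (clear depth 32)
  add 246.143.102.80/28 -> H1 at depth 28
  del 236.225.0.0/16 (clear depth 16)
  add 246.128.0.0/10 -> H4 at depth 10
  add 246.143.102.0/24 -> H2 at depth 24
  add 236.225.0.0/16 -> H1 at depth 16
  add 236.224.0.0/12 -> H4 at depth 12
  Q 246.143.99.211: descend 111101101000111101100 ; hops seen [H0,H4,H4,H2,H3] ; pick H3
  Q 236.225.0.51: descend 111011001110000100 ; hops seen [H0,H4,H3,H1,H3] ; pick H3

== LOOKUPS ==
["H3","H3","H0","H4","H3","H1","H3","H3","H3","H3","H4","H3","H3"]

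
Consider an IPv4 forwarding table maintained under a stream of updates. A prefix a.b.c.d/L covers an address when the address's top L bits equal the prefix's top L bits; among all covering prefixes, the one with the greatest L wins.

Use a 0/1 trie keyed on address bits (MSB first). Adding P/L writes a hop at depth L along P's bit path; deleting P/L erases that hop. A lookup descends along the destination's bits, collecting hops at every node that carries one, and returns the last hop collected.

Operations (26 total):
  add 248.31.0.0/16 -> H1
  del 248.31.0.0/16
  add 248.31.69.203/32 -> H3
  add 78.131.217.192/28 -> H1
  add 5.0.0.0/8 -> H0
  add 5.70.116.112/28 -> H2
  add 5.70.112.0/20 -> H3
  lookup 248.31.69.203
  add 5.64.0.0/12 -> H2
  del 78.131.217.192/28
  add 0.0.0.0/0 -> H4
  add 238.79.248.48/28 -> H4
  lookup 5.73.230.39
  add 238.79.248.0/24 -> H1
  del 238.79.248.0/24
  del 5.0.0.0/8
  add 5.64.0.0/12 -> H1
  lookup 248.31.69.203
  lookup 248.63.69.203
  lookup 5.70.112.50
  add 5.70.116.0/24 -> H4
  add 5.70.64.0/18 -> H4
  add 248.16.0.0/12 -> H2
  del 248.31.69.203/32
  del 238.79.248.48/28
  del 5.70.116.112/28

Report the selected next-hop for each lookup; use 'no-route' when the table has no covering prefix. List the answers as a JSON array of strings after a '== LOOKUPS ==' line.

Apply in order:
  + 248.31.0.0/16 (H1) depth=16
  - 248.31.0.0/16 clear@16
  + 248.31.69.203/32 (H3) depth=32
  + 78.131.217.192/28 (H1) depth=28
  + 5.0.0.0/8 (H0) depth=8
  + 5.70.116.112/28 (H2) depth=28
  + 5.70.112.0/20 (H3) depth=20
  lookup 248.31.69.203: bits 11111000000111110100010111001011 walk d0:-→d1:-→d2:-→d3:-→d4:-→d5:-→d6:-→d7:-→d8:-→d9:-→d10:-→d11:-→d12:-→d13:-→d14:-→d15:-→d16:-→d17:-→d18:-→d19:-→d20:-→d21:-→d22:-→d23:-→d24:-→d25:-→d26:-→d27:-→d28:-→d29:-→d30:-→d31:-→d32:H3 -> H3
  + 5.64.0.0/12 (H2) depth=12
  - 78.131.217.192/28 clear@28
  + 0.0.0.0/0 (H4) depth=0
  + 238.79.248.48/28 (H4) depth=28
  lookup 5.73.230.39: bits 000001010100 walk d0:H4→d1:-→d2:-→d3:-→d4:-→d5:-→d6:-→d7:-→d8:H0→d9:-→d10:-→d11:-→d12:H2 -> H2
  + 238.79.248.0/24 (H1) depth=24
  - 238.79.248.0/24 clear@24
  - 5.0.0.0/8 clear@8
  + 5.64.0.0/12 (H1) depth=12
  lookup 248.31.69.203: bits 11111000000111110100010111001011 walk d0:H4→d1:-→d2:-→d3:-→d4:-→d5:-→d6:-→d7:-→d8:-→d9:-→d10:-→d11:-→d12:-→d13:-→d14:-→d15:-→d16:-→d17:-→d18:-→d19:-→d20:-→d21:-→d22:-→d23:-→d24:-→d25:-→d26:-→d27:-→d28:-→d29:-→d30:-→d31:-→d32:H3 -> H3
  lookup 248.63.69.203: bits 1111100000 walk d0:H4→d1:-→d2:-→d3:-→d4:-→d5:-→d6:-→d7:-→d8:-→d9:-→d10:- -> H4
  lookup 5.70.112.50: bits 000001010100011001110 walk d0:H4→d1:-→d2:-→d3:-→d4:-→d5:-→d6:-→d7:-→d8:-→d9:-→d10:-→d11:-→d12:H1→d13:-→d14:-→d15:-→d16:-→d17:-→d18:-→d19:-→d20:H3→d21:- -> H3
  + 5.70.116.0/24 (H4) depth=24
  + 5.70.64.0/18 (H4) depth=18
  + 248.16.0.0/12 (H2) depth=12
  - 248.31.69.203/32 clear@32
  - 238.79.248.48/28 clear@28
  - 5.70.116.112/28 clear@28

== LOOKUPS ==
["H3","H2","H3","H4","H3"]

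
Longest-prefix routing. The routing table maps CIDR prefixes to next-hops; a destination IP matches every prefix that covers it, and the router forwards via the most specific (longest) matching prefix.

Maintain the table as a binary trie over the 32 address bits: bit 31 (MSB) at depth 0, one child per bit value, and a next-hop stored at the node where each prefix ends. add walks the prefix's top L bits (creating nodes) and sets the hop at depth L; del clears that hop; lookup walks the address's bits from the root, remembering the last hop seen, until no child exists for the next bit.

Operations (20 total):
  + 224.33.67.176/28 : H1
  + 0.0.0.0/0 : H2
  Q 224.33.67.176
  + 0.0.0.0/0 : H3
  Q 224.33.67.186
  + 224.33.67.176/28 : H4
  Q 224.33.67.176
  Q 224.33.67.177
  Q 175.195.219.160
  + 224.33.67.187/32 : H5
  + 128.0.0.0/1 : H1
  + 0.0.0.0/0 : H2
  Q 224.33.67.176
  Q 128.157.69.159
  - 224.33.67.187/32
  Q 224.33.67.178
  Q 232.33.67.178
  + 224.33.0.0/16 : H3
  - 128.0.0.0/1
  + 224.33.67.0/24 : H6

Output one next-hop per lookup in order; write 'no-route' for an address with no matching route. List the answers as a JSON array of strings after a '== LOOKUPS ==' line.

Trace:
  + 224.33.67.176/28 (H1) depth=28
  + 0.0.0.0/0 (H2) depth=0
  Q 224.33.67.176: descend 1110000000100001010000111011 ; hops seen [H2,H1] ; pick H1
  + 0.0.0.0/0 (H3) depth=0
  Q 224.33.67.186: descend 1110000000100001010000111011 ; hops seen [H3,H1] ; pick H1
  + 224.33.67.176/28 (H4) depth=28
  Q 224.33.67.176: descend 1110000000100001010000111011 ; hops seen [H3,H4] ; pick H4
  Q 224.33.67.177: descend 1110000000100001010000111011 ; hops seen [H3,H4] ; pick H4
  Q 175.195.219.160: descend 1 ; hops seen [H3] ; pick H3
  + 224.33.67.187/32 (H5) depth=32
  + 128.0.0.0/1 (H1) depth=1
  + 0.0.0.0/0 (H2) depth=0
  Q 224.33.67.176: descend 1110000000100001010000111011 ; hops seen [H2,H1,H4] ; pick H4
  Q 128.157.69.159: descend 1 ; hops seen [H2,H1] ; pick H1
  del 224.33.67.187/32 (clear depth 32)
  Q 224.33.67.178: descend 1110000000100001010000111011 ; hops seen [H2,H1,H4] ; pick H4
  Q 232.33.67.178: descend 1110 ; hops seen [H2,H1] ; pick H1
  + 224.33.0.0/16 (H3) depth=16
  del 128.0.0.0/1 (clear depth 1)
  + 224.33.67.0/24 (H6) depth=24

== LOOKUPS ==
["H1","H1","H4","H4","H3","H4","H1","H4","H1"]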